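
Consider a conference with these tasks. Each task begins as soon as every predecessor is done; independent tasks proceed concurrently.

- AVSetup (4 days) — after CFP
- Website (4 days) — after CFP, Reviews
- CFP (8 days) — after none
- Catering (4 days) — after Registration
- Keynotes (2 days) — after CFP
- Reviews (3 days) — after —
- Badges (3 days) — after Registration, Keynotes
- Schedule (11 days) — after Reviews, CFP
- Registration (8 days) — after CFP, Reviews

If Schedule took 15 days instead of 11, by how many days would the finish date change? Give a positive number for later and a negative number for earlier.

3

Critical path before the change: CFP→Registration→Catering = 8+8+4 = 20 giving 20 days.
Schedule has 1 day of float (longest path through it is 19).
The binding chain switches to CFP→Schedule = 8+15 = 23; finish 23 days.
Change in finish: 23 − 20 = +3 days.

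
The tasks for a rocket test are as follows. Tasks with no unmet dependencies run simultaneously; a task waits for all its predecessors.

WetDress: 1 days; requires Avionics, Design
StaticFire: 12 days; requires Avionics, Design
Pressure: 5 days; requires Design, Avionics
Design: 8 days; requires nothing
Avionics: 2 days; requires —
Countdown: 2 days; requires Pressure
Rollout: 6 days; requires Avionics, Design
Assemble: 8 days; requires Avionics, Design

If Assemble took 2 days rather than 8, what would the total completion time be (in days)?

The binding path is Design→StaticFire = 8+12 = 20; finish at 20 days.
Assemble is off the critical path — its longest chain is 16 days, giving 4 of slack.
No other chain overtakes it, so the finish is 20 days.

20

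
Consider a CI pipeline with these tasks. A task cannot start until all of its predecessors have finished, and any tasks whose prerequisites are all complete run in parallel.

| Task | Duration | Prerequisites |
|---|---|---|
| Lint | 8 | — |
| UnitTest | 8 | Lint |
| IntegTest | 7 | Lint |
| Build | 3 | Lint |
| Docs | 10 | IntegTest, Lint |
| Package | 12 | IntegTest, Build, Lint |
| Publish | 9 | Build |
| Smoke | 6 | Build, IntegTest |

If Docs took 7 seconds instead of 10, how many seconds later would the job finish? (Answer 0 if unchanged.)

As given, the longest chain is Lint→IntegTest→Package = 8+7+12 = 27, so the finish is 27 seconds.
Docs is off the critical path — its longest chain is 25 seconds, giving 2 of slack.
No other chain overtakes it, so the finish is 27 seconds.
Change in finish: 27 − 27 = +0 seconds.

0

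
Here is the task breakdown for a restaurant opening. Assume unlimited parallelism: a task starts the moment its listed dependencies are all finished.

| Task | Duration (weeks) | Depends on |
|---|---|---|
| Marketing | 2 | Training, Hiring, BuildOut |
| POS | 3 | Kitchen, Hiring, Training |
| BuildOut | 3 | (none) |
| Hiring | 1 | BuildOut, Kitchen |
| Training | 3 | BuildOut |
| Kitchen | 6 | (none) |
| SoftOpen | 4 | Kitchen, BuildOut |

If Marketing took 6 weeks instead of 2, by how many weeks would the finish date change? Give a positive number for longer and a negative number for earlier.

The binding path is Kitchen→Hiring→POS = 6+1+3 = 10; finish at 10 weeks.
Marketing is off the critical path — its longest chain is 9 weeks, giving 1 of slack.
The binding chain switches to Kitchen→Hiring→Marketing = 6+1+6 = 13; finish 13 weeks.
Change in finish: 13 − 10 = +3 weeks.

3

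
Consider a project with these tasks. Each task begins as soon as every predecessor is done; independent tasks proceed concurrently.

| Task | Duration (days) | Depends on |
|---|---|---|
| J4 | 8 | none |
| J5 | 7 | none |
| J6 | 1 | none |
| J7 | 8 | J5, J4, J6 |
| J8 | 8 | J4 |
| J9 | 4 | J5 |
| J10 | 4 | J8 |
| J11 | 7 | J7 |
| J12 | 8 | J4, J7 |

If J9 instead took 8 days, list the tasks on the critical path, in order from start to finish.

J4, J7, J12

Baseline: J4→J7→J12 = 8+8+8 = 24 → 24 days.
The longest path through J9 is only 11 days, so J9 has float 13.
No other chain overtakes it, so the finish is 24 days.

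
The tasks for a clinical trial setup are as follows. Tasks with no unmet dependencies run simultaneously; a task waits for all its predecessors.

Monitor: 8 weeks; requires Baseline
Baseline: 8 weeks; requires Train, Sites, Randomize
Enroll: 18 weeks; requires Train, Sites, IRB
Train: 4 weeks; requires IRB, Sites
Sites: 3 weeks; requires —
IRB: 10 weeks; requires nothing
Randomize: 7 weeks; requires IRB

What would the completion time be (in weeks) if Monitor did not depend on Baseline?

32

Before: longest chain IRB→Randomize→Baseline→Monitor = 10+7+8+8 = 33, finish 33.
Without Baseline→Monitor, Monitor's earliest start moves from 25 to 0.
New critical path: IRB→Train→Enroll = 10+4+18 = 32 ⇒ 32 weeks.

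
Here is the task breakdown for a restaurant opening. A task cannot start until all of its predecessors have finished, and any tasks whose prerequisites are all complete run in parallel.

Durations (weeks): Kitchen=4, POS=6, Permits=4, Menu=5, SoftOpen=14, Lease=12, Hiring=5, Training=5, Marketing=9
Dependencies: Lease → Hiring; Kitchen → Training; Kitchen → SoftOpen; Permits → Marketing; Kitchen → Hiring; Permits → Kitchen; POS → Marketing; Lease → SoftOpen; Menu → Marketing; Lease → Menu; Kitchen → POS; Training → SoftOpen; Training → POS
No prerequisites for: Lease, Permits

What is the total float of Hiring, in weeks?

11

Permits→Kitchen→Training→POS→Marketing = 4+4+5+6+9 = 28 sets the makespan at 28 weeks.
The longest chain containing Hiring totals 17 weeks.
So Hiring can slip 28 − 17 = 11 weeks.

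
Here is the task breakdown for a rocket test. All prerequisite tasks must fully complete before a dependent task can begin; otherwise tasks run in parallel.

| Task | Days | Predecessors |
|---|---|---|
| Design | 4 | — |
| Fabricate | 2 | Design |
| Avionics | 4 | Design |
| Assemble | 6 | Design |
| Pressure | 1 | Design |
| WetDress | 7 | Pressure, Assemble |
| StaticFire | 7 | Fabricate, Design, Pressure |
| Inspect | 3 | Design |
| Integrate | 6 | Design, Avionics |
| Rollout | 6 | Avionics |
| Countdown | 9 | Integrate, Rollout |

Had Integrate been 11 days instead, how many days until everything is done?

28

Actual critical path: Design→Avionics→Integrate→Countdown = 4+4+6+9 = 23 ⇒ 23 days.
Integrate lies on that path, so at 11 days the path becomes 28 days.
The critical path is still Design→Avionics→Integrate→Countdown; finish is now 28 days.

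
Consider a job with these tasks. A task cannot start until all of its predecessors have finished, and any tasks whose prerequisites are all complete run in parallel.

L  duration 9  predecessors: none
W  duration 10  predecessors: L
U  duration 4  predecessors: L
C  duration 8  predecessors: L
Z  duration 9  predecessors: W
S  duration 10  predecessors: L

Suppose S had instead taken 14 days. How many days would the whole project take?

As given, the longest chain is L→W→Z = 9+10+9 = 28, so the finish is 28 days.
The longest path through S is only 19 days, so S has float 9.
That remains the longest chain; total 28 days.

28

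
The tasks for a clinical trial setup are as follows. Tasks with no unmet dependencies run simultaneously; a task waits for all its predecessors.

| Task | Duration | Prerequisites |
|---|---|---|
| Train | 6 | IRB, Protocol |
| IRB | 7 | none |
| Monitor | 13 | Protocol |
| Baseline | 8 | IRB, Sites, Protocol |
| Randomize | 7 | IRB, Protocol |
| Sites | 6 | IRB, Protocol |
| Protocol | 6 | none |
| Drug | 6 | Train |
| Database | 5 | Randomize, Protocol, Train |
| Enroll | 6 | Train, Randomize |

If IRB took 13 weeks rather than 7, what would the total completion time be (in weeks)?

27

Baseline: IRB→Sites→Baseline = 7+6+8 = 21 → 21 weeks.
IRB is on the critical path; changing it to 13 makes that path 27 weeks.
That remains the longest chain; total 27 weeks.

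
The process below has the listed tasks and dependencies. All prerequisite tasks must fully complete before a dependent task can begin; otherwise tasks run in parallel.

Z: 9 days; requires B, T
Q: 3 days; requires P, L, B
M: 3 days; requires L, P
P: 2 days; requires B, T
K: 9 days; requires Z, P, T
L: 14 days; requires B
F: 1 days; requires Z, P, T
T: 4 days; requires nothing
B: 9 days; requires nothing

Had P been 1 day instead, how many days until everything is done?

27

Critical path before the change: B→Z→K = 9+9+9 = 27 giving 27 days.
The longest path through P is only 20 days, so P has float 7.
That remains the longest chain; total 27 days.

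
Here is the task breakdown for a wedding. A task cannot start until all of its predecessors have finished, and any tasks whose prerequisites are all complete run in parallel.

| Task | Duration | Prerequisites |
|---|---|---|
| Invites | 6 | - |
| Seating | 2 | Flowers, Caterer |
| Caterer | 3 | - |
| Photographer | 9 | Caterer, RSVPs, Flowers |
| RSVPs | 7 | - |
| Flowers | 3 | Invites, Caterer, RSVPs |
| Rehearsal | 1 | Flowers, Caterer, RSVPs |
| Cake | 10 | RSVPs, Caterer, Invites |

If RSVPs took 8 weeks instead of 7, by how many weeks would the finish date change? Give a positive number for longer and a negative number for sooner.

Baseline: RSVPs→Flowers→Photographer = 7+3+9 = 19 → 19 weeks.
Since RSVPs is critical, the +1 change carries straight to that chain (now 20 weeks).
No other chain overtakes it, so the finish is 20 weeks.
Change in finish: 20 − 19 = +1 weeks.

1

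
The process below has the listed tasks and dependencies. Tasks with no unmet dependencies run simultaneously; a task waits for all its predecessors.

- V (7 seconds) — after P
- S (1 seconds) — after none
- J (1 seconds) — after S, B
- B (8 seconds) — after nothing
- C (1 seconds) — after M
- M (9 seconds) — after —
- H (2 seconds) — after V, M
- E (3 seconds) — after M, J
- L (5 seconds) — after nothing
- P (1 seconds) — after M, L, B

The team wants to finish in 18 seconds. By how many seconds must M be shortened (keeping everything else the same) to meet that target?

1

Current finish: 19 seconds; target: 18.
M is on every critical path, so each second cut from M cuts the finish by one (this holds down to a finish of 18).
Need 19 − 18 = 1 second off M → M becomes 8 seconds, finish becomes 18.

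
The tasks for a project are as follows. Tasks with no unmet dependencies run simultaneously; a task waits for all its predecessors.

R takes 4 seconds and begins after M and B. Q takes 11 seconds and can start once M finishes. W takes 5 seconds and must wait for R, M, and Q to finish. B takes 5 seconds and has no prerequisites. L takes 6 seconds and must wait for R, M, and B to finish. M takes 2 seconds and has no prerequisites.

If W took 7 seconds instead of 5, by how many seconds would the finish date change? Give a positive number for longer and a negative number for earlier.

As given, the longest chain is M→Q→W = 2+11+5 = 18, so the finish is 18 seconds.
Since W is critical, the +2 change carries straight to that chain (now 20 seconds).
No other chain overtakes it, so the finish is 20 seconds.
Change in finish: 20 − 18 = +2 seconds.

2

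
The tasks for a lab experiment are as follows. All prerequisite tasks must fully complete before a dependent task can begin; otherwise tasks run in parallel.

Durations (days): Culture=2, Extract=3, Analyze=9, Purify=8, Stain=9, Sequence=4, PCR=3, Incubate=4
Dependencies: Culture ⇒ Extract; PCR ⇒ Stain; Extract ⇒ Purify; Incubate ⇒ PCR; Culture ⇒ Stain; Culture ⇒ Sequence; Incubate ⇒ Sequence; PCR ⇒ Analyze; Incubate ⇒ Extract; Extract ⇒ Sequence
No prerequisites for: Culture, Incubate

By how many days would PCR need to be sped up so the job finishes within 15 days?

1

Current finish: 16 days; target: 15.
PCR is on every critical path, so each day cut from PCR cuts the finish by one (this holds down to a finish of 15).
Need 16 − 15 = 1 day off PCR → PCR becomes 2 days, finish becomes 15.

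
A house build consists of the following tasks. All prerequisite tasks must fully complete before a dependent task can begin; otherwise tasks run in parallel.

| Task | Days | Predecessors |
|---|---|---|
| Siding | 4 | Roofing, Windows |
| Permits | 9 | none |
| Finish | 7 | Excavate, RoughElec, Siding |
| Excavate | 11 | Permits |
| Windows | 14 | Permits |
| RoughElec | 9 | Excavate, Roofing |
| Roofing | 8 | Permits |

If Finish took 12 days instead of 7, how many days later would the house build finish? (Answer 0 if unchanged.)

5

Critical path before the change: Permits→Excavate→RoughElec→Finish = 9+11+9+7 = 36 giving 36 days.
Finish is on the critical path; changing it to 12 makes that path 41 days.
The critical path is still Permits→Excavate→RoughElec→Finish; finish is now 41 days.
Change in finish: 41 − 36 = +5 days.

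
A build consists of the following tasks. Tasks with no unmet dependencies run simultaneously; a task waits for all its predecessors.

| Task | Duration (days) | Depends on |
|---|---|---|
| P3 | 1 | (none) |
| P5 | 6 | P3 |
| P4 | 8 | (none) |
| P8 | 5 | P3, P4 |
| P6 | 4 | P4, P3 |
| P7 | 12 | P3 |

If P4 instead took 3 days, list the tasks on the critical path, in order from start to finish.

P3, P7

As given, the longest chain is P4→P8 = 8+5 = 13, so the finish is 13 days.
Since P4 is critical, the -5 change carries straight to that chain (now 8 days).
New critical path: P3→P7 = 1+12 = 13 ⇒ 13 days.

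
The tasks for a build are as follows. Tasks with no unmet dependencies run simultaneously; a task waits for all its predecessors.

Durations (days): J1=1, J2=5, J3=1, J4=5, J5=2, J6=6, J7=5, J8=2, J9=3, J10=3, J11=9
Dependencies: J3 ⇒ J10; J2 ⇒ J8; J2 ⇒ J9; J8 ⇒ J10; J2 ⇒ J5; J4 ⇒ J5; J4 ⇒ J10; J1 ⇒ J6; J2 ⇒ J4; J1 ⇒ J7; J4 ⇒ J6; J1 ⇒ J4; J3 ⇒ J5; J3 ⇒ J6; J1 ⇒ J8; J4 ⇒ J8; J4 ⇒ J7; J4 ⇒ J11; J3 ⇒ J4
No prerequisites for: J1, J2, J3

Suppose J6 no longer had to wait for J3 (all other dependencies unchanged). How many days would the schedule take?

Before: longest chain J2→J4→J11 = 5+5+9 = 19, finish 19.
Dropping J3→J6 doesn't change J6's earliest start (10); another predecessor still binds.
New critical path: J2→J4→J11 = 5+5+9 = 19 ⇒ 19 days.

19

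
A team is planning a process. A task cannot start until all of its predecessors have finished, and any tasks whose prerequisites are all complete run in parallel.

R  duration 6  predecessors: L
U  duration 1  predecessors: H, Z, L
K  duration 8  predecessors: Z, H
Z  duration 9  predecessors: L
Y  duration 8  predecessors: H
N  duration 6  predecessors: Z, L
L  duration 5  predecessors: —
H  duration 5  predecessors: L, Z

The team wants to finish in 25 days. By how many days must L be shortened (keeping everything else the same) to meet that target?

2

Current finish: 27 days; target: 25.
L is on every critical path, so each day cut from L cuts the finish by one (this holds down to a finish of 23).
Need 27 − 25 = 2 days off L → L becomes 3 days, finish becomes 25.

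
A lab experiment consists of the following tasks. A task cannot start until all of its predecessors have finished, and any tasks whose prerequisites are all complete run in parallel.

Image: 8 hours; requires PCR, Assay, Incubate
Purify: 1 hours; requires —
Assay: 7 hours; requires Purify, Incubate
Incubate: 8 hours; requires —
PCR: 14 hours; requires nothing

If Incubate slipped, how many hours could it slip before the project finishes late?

Critical path: Incubate→Assay→Image = 8+7+8 = 23, so the finish is 23 hours.
Longest path through Incubate: 23 hours (earliest finish 8, latest finish 8).
So Incubate can slip 8 − 8 = 0 hours.

0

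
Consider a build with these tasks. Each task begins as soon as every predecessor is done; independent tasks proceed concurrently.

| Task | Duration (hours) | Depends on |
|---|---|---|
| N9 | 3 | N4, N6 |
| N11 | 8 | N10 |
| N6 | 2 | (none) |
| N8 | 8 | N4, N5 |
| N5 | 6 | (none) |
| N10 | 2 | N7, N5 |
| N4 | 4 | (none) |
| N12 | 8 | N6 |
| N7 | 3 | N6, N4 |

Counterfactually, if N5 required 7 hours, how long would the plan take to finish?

17

The binding path is N4→N7→N10→N11 = 4+3+2+8 = 17; finish at 17 hours.
The longest path through N5 is only 16 hours, so N5 has float 1.
The critical path is still N4→N7→N10→N11; finish is now 17 hours.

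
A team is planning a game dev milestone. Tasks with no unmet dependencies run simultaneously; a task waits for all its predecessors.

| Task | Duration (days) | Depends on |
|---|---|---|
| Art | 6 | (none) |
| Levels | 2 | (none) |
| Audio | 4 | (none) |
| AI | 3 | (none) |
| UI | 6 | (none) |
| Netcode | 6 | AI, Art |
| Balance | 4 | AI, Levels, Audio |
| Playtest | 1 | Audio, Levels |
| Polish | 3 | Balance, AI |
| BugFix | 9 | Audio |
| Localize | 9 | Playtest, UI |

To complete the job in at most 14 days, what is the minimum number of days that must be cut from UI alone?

1

Current finish: 15 days; target: 14.
UI is on every critical path, so each day cut from UI cuts the finish by one (this holds down to a finish of 14).
Need 15 − 14 = 1 day off UI → UI becomes 5 days, finish becomes 14.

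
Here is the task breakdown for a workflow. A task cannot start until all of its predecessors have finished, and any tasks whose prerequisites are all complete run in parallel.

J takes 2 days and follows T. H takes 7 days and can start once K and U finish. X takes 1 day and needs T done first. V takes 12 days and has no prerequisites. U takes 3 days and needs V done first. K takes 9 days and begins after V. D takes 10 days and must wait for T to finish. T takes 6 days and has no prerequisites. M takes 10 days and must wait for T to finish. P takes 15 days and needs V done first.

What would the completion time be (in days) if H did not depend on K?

Original critical path: V→K→H = 12+9+7 = 28 ⇒ 28 days.
Without K→H, H's earliest start moves from 21 to 15.
After: V→P = 12+15 = 27 → 27 days.

27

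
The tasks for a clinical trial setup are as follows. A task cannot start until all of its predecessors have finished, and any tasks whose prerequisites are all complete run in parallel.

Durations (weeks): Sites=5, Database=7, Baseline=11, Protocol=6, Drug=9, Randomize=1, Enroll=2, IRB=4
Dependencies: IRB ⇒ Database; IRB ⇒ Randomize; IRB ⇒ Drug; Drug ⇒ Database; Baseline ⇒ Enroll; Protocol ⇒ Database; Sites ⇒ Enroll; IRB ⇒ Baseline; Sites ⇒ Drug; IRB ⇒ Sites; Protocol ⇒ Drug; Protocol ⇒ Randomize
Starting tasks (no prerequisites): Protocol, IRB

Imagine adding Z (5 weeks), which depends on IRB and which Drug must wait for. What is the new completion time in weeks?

25

Originally the clinical trial setup takes 25 weeks.
With Z inserted, Drug now waits for max(Protocol, Sites, IRB, Z).
New critical path: IRB→Z→Drug→Database = 4+5+9+7 = 25 ⇒ 25 weeks.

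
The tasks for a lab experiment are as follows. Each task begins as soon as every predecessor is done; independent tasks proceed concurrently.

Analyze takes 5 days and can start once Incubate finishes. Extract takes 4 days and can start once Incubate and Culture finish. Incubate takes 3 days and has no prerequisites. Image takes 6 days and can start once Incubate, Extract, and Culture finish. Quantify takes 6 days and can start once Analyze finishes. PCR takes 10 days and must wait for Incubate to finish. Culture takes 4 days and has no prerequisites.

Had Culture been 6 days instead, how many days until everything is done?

The binding path is Culture→Extract→Image = 4+4+6 = 14; finish at 14 days.
Since Culture is critical, the +2 change carries straight to that chain (now 16 days).
No other chain overtakes it, so the finish is 16 days.

16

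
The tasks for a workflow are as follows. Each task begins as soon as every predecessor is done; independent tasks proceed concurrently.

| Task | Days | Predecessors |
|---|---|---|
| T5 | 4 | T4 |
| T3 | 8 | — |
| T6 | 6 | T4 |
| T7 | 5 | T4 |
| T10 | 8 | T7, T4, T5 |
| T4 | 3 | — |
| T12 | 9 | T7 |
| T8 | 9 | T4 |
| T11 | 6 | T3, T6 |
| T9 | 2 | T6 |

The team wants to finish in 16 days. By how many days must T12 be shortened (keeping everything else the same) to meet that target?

Current finish: 17 days; target: 16.
T12 is on every critical path, so each day cut from T12 cuts the finish by one (this holds down to a finish of 16).
Need 17 − 16 = 1 day off T12 → T12 becomes 8 days, finish becomes 16.

1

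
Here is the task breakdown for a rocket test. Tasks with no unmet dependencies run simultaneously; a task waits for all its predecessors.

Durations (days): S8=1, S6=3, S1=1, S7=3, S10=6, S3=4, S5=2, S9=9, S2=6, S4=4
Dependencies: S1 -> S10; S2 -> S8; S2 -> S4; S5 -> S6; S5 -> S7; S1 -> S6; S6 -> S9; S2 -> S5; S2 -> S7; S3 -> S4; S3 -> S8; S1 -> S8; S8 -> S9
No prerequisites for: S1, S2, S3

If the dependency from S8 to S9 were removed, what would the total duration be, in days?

20

Before: longest chain S2→S5→S6→S9 = 6+2+3+9 = 20, finish 20.
Dropping S8→S9 doesn't change S9's earliest start (11); another predecessor still binds.
The longest chain is now S2→S5→S6→S9 = 6+2+3+9 = 20, so the schedule takes 20 days.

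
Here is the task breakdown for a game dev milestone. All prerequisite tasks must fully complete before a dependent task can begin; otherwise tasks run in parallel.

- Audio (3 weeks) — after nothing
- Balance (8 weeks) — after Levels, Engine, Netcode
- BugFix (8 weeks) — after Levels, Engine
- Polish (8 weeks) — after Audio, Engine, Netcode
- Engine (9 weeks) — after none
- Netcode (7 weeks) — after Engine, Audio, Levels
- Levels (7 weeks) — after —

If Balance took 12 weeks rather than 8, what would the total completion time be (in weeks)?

As given, the longest chain is Engine→Netcode→Balance = 9+7+8 = 24, so the finish is 24 weeks.
Balance is on the critical path; changing it to 12 makes that path 28 weeks.
The critical path is still Engine→Netcode→Balance; finish is now 28 weeks.

28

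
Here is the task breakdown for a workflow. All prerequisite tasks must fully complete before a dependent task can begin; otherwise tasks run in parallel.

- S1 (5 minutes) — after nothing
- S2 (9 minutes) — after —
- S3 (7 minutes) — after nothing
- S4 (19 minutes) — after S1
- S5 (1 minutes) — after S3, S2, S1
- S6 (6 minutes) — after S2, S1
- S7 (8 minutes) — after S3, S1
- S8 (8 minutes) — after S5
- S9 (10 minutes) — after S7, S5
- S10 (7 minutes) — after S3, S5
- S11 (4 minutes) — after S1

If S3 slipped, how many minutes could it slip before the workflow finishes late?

S3→S7→S9 = 7+8+10 = 25 sets the makespan at 25 minutes.
The longest chain containing S3 totals 25 minutes.
So S3 can slip 7 − 7 = 0 minutes.

0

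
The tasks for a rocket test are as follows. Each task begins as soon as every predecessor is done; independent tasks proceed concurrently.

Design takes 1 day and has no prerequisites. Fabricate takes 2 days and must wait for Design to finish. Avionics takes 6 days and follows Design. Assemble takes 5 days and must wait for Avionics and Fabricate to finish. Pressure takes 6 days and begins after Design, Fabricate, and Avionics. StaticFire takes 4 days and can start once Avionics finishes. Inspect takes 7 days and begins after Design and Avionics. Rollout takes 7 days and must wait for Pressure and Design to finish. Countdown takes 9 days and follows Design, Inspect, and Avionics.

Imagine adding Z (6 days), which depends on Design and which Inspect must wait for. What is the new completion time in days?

Originally the plan takes 23 days.
With Z inserted, Inspect now waits for max(Design, Avionics, Z).
New critical path: Design→Z→Inspect→Countdown = 1+6+7+9 = 23 ⇒ 23 days.

23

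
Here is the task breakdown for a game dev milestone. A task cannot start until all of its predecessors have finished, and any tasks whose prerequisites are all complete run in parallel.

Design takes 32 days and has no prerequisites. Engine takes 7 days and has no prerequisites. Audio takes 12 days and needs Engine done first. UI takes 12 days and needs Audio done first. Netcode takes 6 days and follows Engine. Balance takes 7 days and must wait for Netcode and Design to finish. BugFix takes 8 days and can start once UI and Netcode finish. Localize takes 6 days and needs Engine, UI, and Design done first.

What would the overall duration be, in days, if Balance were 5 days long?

39

The binding path is Design→Balance = 32+7 = 39; finish at 39 days.
Balance is on the critical path; changing it to 5 makes that path 37 days.
The binding chain switches to Engine→Audio→UI→BugFix = 7+12+12+8 = 39; finish 39 days.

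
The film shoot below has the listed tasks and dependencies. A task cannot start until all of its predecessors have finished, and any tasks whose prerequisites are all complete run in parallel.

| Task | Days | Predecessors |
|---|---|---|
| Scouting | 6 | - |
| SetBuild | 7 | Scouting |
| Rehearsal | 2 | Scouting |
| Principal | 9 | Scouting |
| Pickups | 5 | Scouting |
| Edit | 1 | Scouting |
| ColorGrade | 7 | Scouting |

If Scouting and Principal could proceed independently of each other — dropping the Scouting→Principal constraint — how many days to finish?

13

Original critical path: Scouting→Principal = 6+9 = 15 ⇒ 15 days.
Without Scouting→Principal, Principal's earliest start moves from 6 to 0.
After: Scouting→SetBuild = 6+7 = 13 → 13 days.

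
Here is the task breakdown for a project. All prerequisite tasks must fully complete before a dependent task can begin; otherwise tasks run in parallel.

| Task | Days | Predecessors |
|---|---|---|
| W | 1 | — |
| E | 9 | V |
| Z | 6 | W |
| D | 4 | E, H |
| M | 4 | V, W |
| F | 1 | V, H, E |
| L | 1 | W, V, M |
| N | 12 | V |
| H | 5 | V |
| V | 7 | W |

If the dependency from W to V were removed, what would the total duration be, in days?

20

With the dependency in place, W→V→E→D = 1+7+9+4 = 21 sets the finish at 21 days.
Without W→V, V's earliest start moves from 1 to 0.
After: V→E→D = 7+9+4 = 20 → 20 days.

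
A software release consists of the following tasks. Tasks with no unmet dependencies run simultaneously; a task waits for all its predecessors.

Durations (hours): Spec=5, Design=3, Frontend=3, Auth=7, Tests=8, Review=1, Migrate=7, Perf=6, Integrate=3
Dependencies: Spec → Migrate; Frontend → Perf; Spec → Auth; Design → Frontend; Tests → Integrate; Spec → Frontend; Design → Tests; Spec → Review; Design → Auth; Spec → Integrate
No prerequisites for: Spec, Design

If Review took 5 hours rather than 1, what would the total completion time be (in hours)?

Actual critical path: Spec→Frontend→Perf = 5+3+6 = 14 ⇒ 14 hours.
Review has 8 hours of float (longest path through it is 6).
That remains the longest chain; total 14 hours.

14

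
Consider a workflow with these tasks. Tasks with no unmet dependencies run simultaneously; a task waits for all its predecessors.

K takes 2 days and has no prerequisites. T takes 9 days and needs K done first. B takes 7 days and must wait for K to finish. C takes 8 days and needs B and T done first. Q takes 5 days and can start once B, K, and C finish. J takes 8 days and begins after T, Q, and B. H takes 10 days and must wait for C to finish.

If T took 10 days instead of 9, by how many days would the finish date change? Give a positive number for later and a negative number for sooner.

1

Actual critical path: K→T→C→Q→J = 2+9+8+5+8 = 32 ⇒ 32 days.
T lies on that path, so at 10 days the path becomes 33 days.
The critical path is still K→T→C→Q→J; finish is now 33 days.
Change in finish: 33 − 32 = +1 days.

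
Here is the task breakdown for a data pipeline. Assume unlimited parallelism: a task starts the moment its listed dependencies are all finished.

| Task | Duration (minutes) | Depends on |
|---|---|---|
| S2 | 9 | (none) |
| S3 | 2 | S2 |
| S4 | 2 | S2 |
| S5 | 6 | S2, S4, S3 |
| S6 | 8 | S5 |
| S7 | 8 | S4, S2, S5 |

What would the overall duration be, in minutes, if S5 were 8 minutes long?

27

Critical path before the change: S2→S3→S5→S6 = 9+2+6+8 = 25 giving 25 minutes.
S5 is on the critical path; changing it to 8 makes that path 27 minutes.
The critical path is still S2→S3→S5→S6; finish is now 27 minutes.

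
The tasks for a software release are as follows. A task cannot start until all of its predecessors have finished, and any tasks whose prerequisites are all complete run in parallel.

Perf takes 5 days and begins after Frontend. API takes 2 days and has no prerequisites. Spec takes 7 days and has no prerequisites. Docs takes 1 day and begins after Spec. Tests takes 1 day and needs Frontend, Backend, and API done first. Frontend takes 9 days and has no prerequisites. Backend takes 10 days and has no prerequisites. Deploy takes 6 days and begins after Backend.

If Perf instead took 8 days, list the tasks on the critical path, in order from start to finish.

Actual critical path: Backend→Deploy = 10+6 = 16 ⇒ 16 days.
The longest path through Perf is only 14 days, so Perf has float 2.
The binding chain switches to Frontend→Perf = 9+8 = 17; finish 17 days.

Frontend, Perf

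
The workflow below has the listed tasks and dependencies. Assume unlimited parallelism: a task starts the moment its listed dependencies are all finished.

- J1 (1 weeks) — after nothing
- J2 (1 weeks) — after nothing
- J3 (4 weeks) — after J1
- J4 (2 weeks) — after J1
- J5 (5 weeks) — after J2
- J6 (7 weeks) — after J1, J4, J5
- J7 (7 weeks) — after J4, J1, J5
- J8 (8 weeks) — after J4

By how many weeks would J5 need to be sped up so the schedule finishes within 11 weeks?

2

Current finish: 13 weeks; target: 11.
J5 is on every critical path, so each week cut from J5 cuts the finish by one (this holds down to a finish of 11).
Need 13 − 11 = 2 weeks off J5 → J5 becomes 3 weeks, finish becomes 11.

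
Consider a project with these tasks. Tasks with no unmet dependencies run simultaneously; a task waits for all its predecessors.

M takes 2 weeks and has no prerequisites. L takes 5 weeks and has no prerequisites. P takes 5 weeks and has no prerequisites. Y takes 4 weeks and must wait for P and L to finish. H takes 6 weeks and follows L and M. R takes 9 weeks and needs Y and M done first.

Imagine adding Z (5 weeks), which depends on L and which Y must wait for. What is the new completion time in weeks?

Originally the project takes 18 weeks.
With Z inserted, Y now waits for max(P, L, Z).
New critical path: L→Z→Y→R = 5+5+4+9 = 23 ⇒ 23 weeks.

23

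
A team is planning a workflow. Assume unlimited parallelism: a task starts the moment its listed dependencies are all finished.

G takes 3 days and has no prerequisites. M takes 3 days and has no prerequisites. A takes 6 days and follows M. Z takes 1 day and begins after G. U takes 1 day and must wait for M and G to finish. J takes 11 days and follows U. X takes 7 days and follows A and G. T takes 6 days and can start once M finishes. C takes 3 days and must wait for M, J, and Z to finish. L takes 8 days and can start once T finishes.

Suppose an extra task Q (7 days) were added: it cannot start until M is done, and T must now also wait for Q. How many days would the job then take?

Originally the job takes 18 days.
With Q inserted, T now waits for max(M, Q).
New critical path: M→Q→T→L = 3+7+6+8 = 24 ⇒ 24 days.

24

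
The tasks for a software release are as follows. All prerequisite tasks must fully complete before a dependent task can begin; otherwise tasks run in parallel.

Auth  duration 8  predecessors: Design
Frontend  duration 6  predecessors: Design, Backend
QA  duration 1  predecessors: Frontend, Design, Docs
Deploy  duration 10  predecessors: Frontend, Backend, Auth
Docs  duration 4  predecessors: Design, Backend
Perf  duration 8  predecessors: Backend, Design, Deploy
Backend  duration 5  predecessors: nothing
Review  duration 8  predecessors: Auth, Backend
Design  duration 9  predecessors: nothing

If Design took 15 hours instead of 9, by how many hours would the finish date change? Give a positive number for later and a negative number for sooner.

6

Actual critical path: Design→Auth→Deploy→Perf = 9+8+10+8 = 35 ⇒ 35 hours.
Design is on the critical path; changing it to 15 makes that path 41 hours.
No other chain overtakes it, so the finish is 41 hours.
Change in finish: 41 − 35 = +6 hours.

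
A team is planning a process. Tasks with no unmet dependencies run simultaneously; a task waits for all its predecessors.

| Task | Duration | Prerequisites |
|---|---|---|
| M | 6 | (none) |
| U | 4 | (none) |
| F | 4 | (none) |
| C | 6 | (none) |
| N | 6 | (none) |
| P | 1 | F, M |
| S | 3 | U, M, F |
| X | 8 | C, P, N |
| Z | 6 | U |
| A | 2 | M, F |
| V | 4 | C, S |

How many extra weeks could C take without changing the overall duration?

The longest chain is M→P→X = 6+1+8 = 15; overall finish 15 weeks.
Longest path through C: 14 weeks (earliest finish 6, latest finish 7).
So C can slip 7 − 6 = 1 week.

1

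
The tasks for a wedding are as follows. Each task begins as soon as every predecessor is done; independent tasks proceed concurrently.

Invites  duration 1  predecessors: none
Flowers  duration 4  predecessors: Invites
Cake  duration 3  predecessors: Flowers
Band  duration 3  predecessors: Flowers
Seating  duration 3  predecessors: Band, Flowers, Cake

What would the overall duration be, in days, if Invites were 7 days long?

17

Actual critical path: Invites→Flowers→Cake→Seating = 1+4+3+3 = 11 ⇒ 11 days.
Invites is on the critical path; changing it to 7 makes that path 17 days.
The critical path is still Invites→Flowers→Cake→Seating; finish is now 17 days.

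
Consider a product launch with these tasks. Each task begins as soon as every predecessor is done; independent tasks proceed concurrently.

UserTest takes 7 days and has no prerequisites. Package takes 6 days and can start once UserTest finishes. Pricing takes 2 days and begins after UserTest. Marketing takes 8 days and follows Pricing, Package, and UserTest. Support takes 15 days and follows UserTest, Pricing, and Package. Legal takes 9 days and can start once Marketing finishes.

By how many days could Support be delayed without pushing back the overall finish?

UserTest→Package→Marketing→Legal = 7+6+8+9 = 30 sets the makespan at 30 days.
Longest path through Support: 28 days (earliest finish 28, latest finish 30).
Float = 30 − 28 = 2.

2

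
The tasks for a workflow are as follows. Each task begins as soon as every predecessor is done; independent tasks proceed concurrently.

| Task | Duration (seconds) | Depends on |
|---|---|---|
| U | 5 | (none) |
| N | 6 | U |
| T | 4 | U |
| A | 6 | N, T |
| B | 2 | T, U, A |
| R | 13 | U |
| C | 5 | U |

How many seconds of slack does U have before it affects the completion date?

Critical path: U→N→A→B = 5+6+6+2 = 19, so the finish is 19 seconds.
Longest path through U: 19 seconds (earliest finish 5, latest finish 5).
Slack of U = 0 − 0 = 0 seconds.

0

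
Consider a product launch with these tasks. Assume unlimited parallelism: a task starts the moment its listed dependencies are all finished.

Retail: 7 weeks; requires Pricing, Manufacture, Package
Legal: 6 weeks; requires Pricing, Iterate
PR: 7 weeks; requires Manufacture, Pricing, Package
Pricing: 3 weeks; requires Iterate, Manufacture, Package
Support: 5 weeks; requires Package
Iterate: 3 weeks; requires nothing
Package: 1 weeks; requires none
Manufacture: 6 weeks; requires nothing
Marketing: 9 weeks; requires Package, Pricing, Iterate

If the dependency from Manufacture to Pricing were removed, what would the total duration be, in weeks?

Before: longest chain Manufacture→Pricing→Marketing = 6+3+9 = 18, finish 18.
Without Manufacture→Pricing, Pricing's earliest start moves from 6 to 3.
New critical path: Iterate→Pricing→Marketing = 3+3+9 = 15 ⇒ 15 weeks.

15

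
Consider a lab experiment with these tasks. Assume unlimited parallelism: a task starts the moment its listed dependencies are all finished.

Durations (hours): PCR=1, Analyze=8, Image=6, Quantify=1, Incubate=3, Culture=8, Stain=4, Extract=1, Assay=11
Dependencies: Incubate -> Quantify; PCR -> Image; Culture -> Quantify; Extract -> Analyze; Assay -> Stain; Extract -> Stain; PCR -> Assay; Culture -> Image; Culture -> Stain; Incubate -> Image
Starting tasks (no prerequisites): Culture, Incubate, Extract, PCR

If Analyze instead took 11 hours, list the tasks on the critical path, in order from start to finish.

Critical path before the change: PCR→Assay→Stain = 1+11+4 = 16 giving 16 hours.
Analyze has 7 hours of float (longest path through it is 9).
No other chain overtakes it, so the finish is 16 hours.

PCR, Assay, Stain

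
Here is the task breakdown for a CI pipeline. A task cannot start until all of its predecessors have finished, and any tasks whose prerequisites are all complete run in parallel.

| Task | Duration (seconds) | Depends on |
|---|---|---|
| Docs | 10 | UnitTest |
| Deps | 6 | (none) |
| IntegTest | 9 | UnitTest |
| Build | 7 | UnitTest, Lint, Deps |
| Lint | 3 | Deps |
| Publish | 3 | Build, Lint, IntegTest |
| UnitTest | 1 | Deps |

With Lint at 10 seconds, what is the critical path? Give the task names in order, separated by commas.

Baseline: Deps→Lint→Build→Publish = 6+3+7+3 = 19 → 19 seconds.
Lint lies on that path, so at 10 seconds the path becomes 26 seconds.
The critical path is still Deps→Lint→Build→Publish; finish is now 26 seconds.

Deps, Lint, Build, Publish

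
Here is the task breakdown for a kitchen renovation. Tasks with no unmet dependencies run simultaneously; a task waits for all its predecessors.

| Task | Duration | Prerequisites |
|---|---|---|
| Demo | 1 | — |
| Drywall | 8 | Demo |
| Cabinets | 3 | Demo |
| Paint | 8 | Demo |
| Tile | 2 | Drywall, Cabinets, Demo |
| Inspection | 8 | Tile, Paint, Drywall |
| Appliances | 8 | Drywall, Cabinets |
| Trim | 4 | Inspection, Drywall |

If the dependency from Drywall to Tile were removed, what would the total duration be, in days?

21

Before: longest chain Demo→Drywall→Tile→Inspection→Trim = 1+8+2+8+4 = 23, finish 23.
Without Drywall→Tile, Tile's earliest start moves from 9 to 4.
After: Demo→Drywall→Inspection→Trim = 1+8+8+4 = 21 → 21 days.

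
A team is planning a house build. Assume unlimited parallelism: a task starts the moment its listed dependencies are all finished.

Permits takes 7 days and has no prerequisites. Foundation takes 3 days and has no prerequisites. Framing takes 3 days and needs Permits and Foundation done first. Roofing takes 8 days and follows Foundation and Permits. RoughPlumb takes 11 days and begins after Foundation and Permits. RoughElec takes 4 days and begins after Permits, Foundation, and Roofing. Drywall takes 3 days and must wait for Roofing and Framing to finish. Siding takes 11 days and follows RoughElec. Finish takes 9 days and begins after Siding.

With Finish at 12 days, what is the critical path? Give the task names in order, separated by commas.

Baseline: Permits→Roofing→RoughElec→Siding→Finish = 7+8+4+11+9 = 39 → 39 days.
Finish is on the critical path; changing it to 12 makes that path 42 days.
No other chain overtakes it, so the finish is 42 days.

Permits, Roofing, RoughElec, Siding, Finish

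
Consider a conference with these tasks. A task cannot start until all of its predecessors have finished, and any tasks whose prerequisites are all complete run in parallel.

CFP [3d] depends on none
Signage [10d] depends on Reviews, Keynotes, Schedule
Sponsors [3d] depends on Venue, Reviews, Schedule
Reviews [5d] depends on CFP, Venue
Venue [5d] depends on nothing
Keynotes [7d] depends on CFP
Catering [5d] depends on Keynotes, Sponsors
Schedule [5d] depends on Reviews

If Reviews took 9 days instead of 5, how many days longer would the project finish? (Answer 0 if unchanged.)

4

Critical path before the change: Venue→Reviews→Schedule→Signage = 5+5+5+10 = 25 giving 25 days.
Reviews is on the critical path; changing it to 9 makes that path 29 days.
No other chain overtakes it, so the finish is 29 days.
Change in finish: 29 − 25 = +4 days.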